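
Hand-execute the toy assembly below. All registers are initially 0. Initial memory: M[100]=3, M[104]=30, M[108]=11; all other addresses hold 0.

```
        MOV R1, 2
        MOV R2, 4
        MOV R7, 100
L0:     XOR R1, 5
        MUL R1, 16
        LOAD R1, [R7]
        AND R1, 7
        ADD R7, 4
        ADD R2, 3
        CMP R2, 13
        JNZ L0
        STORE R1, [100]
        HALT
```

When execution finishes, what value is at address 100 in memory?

MOV R1, 2 → R1=2
MOV R2, 4 → R2=4
MOV R7, 100 → R7=100
XOR R1, 5 → R1=2^5=7
MUL R1, 16 → R1=7*16=112
LOAD R1, [R7] → R1=M[100]=3
AND R1, 7 → R1=3&7=3
ADD R7, 4 → R7=100+4=104
ADD R2, 3 → R2=4+3=7
CMP R2, 13  (cmp 7,13)
JNZ L0: taken
XOR R1, 5 → R1=3^5=6
MUL R1, 16 → R1=6*16=96
LOAD R1, [R7] → R1=M[104]=30
AND R1, 7 → R1=30&7=6
ADD R7, 4 → R7=104+4=108
ADD R2, 3 → R2=7+3=10
CMP R2, 13  (cmp 10,13)
JNZ L0: taken
XOR R1, 5 → R1=6^5=3
MUL R1, 16 → R1=3*16=48
LOAD R1, [R7] → R1=M[108]=11
AND R1, 7 → R1=11&7=3
ADD R7, 4 → R7=108+4=112
ADD R2, 3 → R2=10+3=13
CMP R2, 13  (cmp 13,13)
JNZ L0: not taken
STORE R1, [100] → M[100]=3
halt.

3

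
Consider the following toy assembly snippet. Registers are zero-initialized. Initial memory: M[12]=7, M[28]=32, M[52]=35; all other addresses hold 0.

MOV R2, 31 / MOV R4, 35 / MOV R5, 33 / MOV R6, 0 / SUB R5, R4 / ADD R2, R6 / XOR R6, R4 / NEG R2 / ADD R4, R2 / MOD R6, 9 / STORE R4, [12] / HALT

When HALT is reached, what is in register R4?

after MOV R2, 31: R2=31
after MOV R4, 35: R4=35
after MOV R5, 33: R5=33
after MOV R6, 0: R6=0
after SUB R5, R4: R5=33-35=-2
after ADD R2, R6: R2=31+0=31
after XOR R6, R4: R6=0^35=35
after NEG R2: R2=-(31)=-31
after ADD R4, R2: R4=35+(-31)=4
after MOD R6, 9: R6=35%9=8
STORE R4, [12] → M[12]=4
halt.

4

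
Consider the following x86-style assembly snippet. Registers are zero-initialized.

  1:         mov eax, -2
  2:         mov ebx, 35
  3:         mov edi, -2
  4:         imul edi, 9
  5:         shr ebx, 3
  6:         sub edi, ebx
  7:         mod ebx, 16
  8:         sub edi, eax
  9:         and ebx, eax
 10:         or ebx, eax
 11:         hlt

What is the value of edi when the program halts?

-20

after mov eax, -2: eax=-2
after mov ebx, 35: ebx=35
after mov edi, -2: edi=-2
after imul edi, 9: edi=(-2)*9=-18
after shr ebx, 3: ebx=35>>3=4
after sub edi, ebx: edi=(-18)-4=-22
after mod ebx, 16: ebx=4%16=4
after sub edi, eax: edi=(-22)-(-2)=-20
after and ebx, eax: ebx=4&(-2)=4
after or ebx, eax: ebx=4|(-2)=-2
halt.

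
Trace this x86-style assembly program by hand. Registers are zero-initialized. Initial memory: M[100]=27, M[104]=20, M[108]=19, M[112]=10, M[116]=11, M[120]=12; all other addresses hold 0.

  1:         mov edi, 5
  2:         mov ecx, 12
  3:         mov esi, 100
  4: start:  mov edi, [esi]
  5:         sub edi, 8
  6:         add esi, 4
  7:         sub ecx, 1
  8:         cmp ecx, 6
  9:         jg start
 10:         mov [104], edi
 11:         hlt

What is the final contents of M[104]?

4

after mov edi, 5: edi=5
after mov ecx, 12: ecx=12
after mov esi, 100: esi=100
after mov edi, [esi]: edi=M[100]=27
after sub edi, 8: edi=27-8=19
after add esi, 4: esi=100+4=104
after sub ecx, 1: ecx=12-1=11
cmp ecx, 6  (cmp 11,6)
jg start: taken
after mov edi, [esi]: edi=M[104]=20
after sub edi, 8: edi=20-8=12
after add esi, 4: esi=104+4=108
after sub ecx, 1: ecx=11-1=10
cmp ecx, 6  (cmp 10,6)
jg start: taken
after mov edi, [esi]: edi=M[108]=19
after sub edi, 8: edi=19-8=11
after add esi, 4: esi=108+4=112
after sub ecx, 1: ecx=10-1=9
cmp ecx, 6  (cmp 9,6)
jg start: taken
after mov edi, [esi]: edi=M[112]=10
after sub edi, 8: edi=10-8=2
after add esi, 4: esi=112+4=116
after sub ecx, 1: ecx=9-1=8
cmp ecx, 6  (cmp 8,6)
jg start: taken
after mov edi, [esi]: edi=M[116]=11
after sub edi, 8: edi=11-8=3
after add esi, 4: esi=116+4=120
after sub ecx, 1: ecx=8-1=7
cmp ecx, 6  (cmp 7,6)
jg start: taken
after mov edi, [esi]: edi=M[120]=12
after sub edi, 8: edi=12-8=4
after add esi, 4: esi=120+4=124
after sub ecx, 1: ecx=7-1=6
cmp ecx, 6  (cmp 6,6)
jg start: not taken
mov [104], edi → M[104]=4
halt.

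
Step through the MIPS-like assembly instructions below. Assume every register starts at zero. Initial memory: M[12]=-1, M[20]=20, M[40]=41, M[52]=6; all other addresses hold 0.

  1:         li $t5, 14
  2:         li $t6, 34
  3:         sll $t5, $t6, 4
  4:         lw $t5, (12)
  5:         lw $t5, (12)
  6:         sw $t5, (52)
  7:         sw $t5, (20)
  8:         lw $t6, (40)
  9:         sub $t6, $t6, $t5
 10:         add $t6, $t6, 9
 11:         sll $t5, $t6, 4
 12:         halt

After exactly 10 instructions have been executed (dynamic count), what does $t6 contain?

after li $t5, 14: $t5=14
after li $t6, 34: $t6=34
after sll $t5, $t6, 4: $t5=34<<4=544
after lw $t5, (12): $t5=M[12]=-1
after lw $t5, (12): $t5=M[12]=-1
sw $t5, (52) → M[52]=-1
sw $t5, (20) → M[20]=-1
after lw $t6, (40): $t6=M[40]=41
after sub $t6, $t6, $t5: $t6=41-(-1)=42
after add $t6, $t6, 9: $t6=42+9=51
After step 10: $t6 = 51.

51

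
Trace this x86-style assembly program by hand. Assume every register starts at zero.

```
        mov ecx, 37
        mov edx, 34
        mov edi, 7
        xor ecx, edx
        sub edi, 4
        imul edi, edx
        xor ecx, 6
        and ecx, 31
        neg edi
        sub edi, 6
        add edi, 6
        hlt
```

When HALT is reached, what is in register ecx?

mov ecx, 37 → ecx=37
mov edx, 34 → edx=34
mov edi, 7 → edi=7
xor ecx, edx → ecx=37^34=7
sub edi, 4 → edi=7-4=3
imul edi, edx → edi=3*34=102
xor ecx, 6 → ecx=7^6=1
and ecx, 31 → ecx=1&31=1
neg edi → edi=-(102)=-102
sub edi, 6 → edi=(-102)-6=-108
add edi, 6 → edi=(-108)+6=-102
halt.

1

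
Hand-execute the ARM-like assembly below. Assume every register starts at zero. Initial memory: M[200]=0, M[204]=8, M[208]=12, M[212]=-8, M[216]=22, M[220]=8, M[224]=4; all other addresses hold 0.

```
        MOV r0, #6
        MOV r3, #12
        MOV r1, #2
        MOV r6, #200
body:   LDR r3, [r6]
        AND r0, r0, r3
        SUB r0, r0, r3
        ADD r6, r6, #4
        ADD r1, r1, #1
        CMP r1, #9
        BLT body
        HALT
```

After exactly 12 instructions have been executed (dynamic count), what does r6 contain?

r0=6
r3=12
r1=2
r6=200
r3=M[200]=0
r0=6&0=0
r0=0-0=0
r6=200+4=204
r1=2+1=3
CMP r1, #9  (cmp 3,9)
BLT body: taken
r3=M[204]=8
After step 12: r6 = 204.

204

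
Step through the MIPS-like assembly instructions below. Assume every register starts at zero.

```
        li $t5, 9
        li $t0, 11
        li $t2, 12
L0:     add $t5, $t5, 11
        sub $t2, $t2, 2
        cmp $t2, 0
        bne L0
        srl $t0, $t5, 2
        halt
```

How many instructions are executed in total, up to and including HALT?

29

$t5=9
$t0=11
$t2=12
$t5=9+11=20
$t2=12-2=10
cmp $t2, 0  (cmp 10,0)
bne L0: taken
$t5=20+11=31
$t2=10-2=8
cmp $t2, 0  (cmp 8,0)
bne L0: taken
$t5=31+11=42
$t2=8-2=6
cmp $t2, 0  (cmp 6,0)
bne L0: taken
$t5=42+11=53
$t2=6-2=4
cmp $t2, 0  (cmp 4,0)
bne L0: taken
$t5=53+11=64
$t2=4-2=2
cmp $t2, 0  (cmp 2,0)
bne L0: taken
$t5=64+11=75
$t2=2-2=0
cmp $t2, 0  (cmp 0,0)
bne L0: not taken
$t0=75>>2=18
halt.
Total executed instructions: 29.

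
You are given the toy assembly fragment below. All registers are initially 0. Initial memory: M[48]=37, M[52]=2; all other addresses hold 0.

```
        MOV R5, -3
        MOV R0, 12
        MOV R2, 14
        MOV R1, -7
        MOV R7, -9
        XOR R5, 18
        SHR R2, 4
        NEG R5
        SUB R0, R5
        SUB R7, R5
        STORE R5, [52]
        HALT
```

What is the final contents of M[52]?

17

after MOV R5, -3: R5=-3
after MOV R0, 12: R0=12
after MOV R2, 14: R2=14
after MOV R1, -7: R1=-7
after MOV R7, -9: R7=-9
after XOR R5, 18: R5=(-3)^18=-17
after SHR R2, 4: R2=14>>4=0
after NEG R5: R5=-(-17)=17
after SUB R0, R5: R0=12-17=-5
after SUB R7, R5: R7=(-9)-17=-26
STORE R5, [52] → M[52]=17
halt.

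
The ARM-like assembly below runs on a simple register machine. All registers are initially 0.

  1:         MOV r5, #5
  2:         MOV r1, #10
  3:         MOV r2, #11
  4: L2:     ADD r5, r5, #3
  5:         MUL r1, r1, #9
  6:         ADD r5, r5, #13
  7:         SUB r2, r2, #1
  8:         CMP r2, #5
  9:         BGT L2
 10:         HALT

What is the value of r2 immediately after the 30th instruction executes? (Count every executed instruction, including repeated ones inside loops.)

7

r5=5
r1=10
r2=11
r5=5+3=8
r1=10*9=90
r5=8+13=21
r2=11-1=10
CMP r2, #5  (cmp 10,5)
BGT L2: taken
r5=21+3=24
r1=90*9=810
r5=24+13=37
r2=10-1=9
CMP r2, #5  (cmp 9,5)
BGT L2: taken
r5=37+3=40
r1=810*9=7290
r5=40+13=53
r2=9-1=8
CMP r2, #5  (cmp 8,5)
BGT L2: taken
r5=53+3=56
r1=7290*9=65610
r5=56+13=69
r2=8-1=7
CMP r2, #5  (cmp 7,5)
BGT L2: taken
r5=69+3=72
r1=65610*9=590490
r5=72+13=85
After step 30: r2 = 7.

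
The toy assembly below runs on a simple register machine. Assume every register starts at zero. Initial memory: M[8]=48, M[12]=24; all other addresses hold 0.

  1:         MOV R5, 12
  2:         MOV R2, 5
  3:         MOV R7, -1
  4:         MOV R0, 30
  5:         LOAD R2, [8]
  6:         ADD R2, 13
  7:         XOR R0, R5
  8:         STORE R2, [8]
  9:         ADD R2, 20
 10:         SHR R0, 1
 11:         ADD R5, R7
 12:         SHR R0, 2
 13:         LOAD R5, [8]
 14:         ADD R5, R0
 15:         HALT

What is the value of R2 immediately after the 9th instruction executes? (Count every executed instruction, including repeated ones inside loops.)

after MOV R5, 12: R5=12
after MOV R2, 5: R2=5
after MOV R7, -1: R7=-1
after MOV R0, 30: R0=30
after LOAD R2, [8]: R2=M[8]=48
after ADD R2, 13: R2=48+13=61
after XOR R0, R5: R0=30^12=18
STORE R2, [8] → M[8]=61
after ADD R2, 20: R2=61+20=81
After step 9: R2 = 81.

81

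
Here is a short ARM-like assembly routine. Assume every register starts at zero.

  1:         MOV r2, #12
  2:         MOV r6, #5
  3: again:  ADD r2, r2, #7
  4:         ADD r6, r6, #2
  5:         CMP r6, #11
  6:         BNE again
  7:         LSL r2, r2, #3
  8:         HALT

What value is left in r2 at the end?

MOV r2, #12 → r2=12
MOV r6, #5 → r6=5
ADD r2, r2, #7 → r2=12+7=19
ADD r6, r6, #2 → r6=5+2=7
CMP r6, #11  (cmp 7,11)
BNE again: taken
ADD r2, r2, #7 → r2=19+7=26
ADD r6, r6, #2 → r6=7+2=9
CMP r6, #11  (cmp 9,11)
BNE again: taken
ADD r2, r2, #7 → r2=26+7=33
ADD r6, r6, #2 → r6=9+2=11
CMP r6, #11  (cmp 11,11)
BNE again: not taken
LSL r2, r2, #3 → r2=33<<3=264
halt.

264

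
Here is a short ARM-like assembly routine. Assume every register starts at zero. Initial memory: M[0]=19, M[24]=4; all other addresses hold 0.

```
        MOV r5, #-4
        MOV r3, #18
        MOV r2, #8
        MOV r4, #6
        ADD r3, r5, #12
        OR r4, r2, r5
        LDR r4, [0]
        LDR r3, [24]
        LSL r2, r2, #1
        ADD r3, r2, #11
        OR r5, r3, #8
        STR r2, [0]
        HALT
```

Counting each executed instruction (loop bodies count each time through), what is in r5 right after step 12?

27

MOV r5, #-4 → r5=-4
MOV r3, #18 → r3=18
MOV r2, #8 → r2=8
MOV r4, #6 → r4=6
ADD r3, r5, #12 → r3=(-4)+12=8
OR r4, r2, r5 → r4=8|(-4)=-4
LDR r4, [0] → r4=M[0]=19
LDR r3, [24] → r3=M[24]=4
LSL r2, r2, #1 → r2=8<<1=16
ADD r3, r2, #11 → r3=16+11=27
OR r5, r3, #8 → r5=27|8=27
STR r2, [0] → M[0]=16
After step 12: r5 = 27.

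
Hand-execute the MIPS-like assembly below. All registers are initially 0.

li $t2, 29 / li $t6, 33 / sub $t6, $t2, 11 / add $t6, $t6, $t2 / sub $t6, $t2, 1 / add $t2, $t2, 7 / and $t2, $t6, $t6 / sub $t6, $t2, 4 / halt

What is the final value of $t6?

li $t2, 29 → $t2=29
li $t6, 33 → $t6=33
sub $t6, $t2, 11 → $t6=29-11=18
add $t6, $t6, $t2 → $t6=18+29=47
sub $t6, $t2, 1 → $t6=29-1=28
add $t2, $t2, 7 → $t2=29+7=36
and $t2, $t6, $t6 → $t2=28&28=28
sub $t6, $t2, 4 → $t6=28-4=24
halt.

24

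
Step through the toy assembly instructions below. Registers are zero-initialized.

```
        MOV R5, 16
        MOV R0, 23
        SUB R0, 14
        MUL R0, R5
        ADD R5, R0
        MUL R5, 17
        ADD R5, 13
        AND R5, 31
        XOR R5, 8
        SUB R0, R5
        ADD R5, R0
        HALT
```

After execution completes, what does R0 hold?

139

after MOV R5, 16: R5=16
after MOV R0, 23: R0=23
after SUB R0, 14: R0=23-14=9
after MUL R0, R5: R0=9*16=144
after ADD R5, R0: R5=16+144=160
after MUL R5, 17: R5=160*17=2720
after ADD R5, 13: R5=2720+13=2733
after AND R5, 31: R5=2733&31=13
after XOR R5, 8: R5=13^8=5
after SUB R0, R5: R0=144-5=139
after ADD R5, R0: R5=5+139=144
halt.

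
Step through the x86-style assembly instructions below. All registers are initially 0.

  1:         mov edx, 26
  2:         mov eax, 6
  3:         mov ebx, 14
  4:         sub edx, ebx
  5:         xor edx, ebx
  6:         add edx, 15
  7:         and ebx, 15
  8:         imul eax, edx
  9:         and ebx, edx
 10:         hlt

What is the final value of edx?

mov edx, 26 → edx=26
mov eax, 6 → eax=6
mov ebx, 14 → ebx=14
sub edx, ebx → edx=26-14=12
xor edx, ebx → edx=12^14=2
add edx, 15 → edx=2+15=17
and ebx, 15 → ebx=14&15=14
imul eax, edx → eax=6*17=102
and ebx, edx → ebx=14&17=0
halt.

17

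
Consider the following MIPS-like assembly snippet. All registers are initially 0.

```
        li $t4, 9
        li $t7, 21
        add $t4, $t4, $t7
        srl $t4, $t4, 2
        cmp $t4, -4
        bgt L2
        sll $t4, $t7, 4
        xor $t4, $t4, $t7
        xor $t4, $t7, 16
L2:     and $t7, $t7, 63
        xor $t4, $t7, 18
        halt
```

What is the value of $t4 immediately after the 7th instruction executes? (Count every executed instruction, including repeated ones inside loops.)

7

li $t4, 9 → $t4=9
li $t7, 21 → $t7=21
add $t4, $t4, $t7 → $t4=9+21=30
srl $t4, $t4, 2 → $t4=30>>2=7
cmp $t4, -4  (cmp 7,-4)
bgt L2: taken
and $t7, $t7, 63 → $t7=21&63=21
After step 7: $t4 = 7.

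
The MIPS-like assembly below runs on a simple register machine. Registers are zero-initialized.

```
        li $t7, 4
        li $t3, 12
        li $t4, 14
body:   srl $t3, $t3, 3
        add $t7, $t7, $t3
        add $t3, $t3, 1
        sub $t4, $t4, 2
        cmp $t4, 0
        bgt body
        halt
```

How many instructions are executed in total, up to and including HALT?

46

$t7=4
$t3=12
$t4=14
$t3=12>>3=1
$t7=4+1=5
$t3=1+1=2
$t4=14-2=12
cmp $t4, 0  (cmp 12,0)
bgt body: taken
$t3=2>>3=0
$t7=5+0=5
$t3=0+1=1
$t4=12-2=10
cmp $t4, 0  (cmp 10,0)
bgt body: taken
$t3=1>>3=0
$t7=5+0=5
$t3=0+1=1
$t4=10-2=8
cmp $t4, 0  (cmp 8,0)
bgt body: taken
$t3=1>>3=0
$t7=5+0=5
$t3=0+1=1
$t4=8-2=6
cmp $t4, 0  (cmp 6,0)
bgt body: taken
$t3=1>>3=0
$t7=5+0=5
$t3=0+1=1
$t4=6-2=4
cmp $t4, 0  (cmp 4,0)
bgt body: taken
$t3=1>>3=0
$t7=5+0=5
$t3=0+1=1
$t4=4-2=2
cmp $t4, 0  (cmp 2,0)
bgt body: taken
$t3=1>>3=0
$t7=5+0=5
$t3=0+1=1
$t4=2-2=0
cmp $t4, 0  (cmp 0,0)
bgt body: not taken
halt.
Total executed instructions: 46.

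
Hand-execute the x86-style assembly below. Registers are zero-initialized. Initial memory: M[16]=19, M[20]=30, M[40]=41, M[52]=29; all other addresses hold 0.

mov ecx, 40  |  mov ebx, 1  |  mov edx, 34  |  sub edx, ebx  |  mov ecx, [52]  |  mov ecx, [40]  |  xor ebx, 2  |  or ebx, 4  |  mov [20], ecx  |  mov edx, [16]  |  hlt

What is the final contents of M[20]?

41

after mov ecx, 40: ecx=40
after mov ebx, 1: ebx=1
after mov edx, 34: edx=34
after sub edx, ebx: edx=34-1=33
after mov ecx, [52]: ecx=M[52]=29
after mov ecx, [40]: ecx=M[40]=41
after xor ebx, 2: ebx=1^2=3
after or ebx, 4: ebx=3|4=7
mov [20], ecx → M[20]=41
after mov edx, [16]: edx=M[16]=19
halt.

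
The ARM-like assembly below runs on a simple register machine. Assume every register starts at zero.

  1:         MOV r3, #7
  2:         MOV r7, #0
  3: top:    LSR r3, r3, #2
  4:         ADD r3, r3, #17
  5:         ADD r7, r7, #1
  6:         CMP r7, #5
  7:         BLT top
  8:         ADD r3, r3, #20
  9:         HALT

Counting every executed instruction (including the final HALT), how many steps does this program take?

r3=7
r7=0
r3=7>>2=1
r3=1+17=18
r7=0+1=1
CMP r7, #5  (cmp 1,5)
BLT top: taken
r3=18>>2=4
r3=4+17=21
r7=1+1=2
CMP r7, #5  (cmp 2,5)
BLT top: taken
r3=21>>2=5
r3=5+17=22
r7=2+1=3
CMP r7, #5  (cmp 3,5)
BLT top: taken
r3=22>>2=5
r3=5+17=22
r7=3+1=4
CMP r7, #5  (cmp 4,5)
BLT top: taken
r3=22>>2=5
r3=5+17=22
r7=4+1=5
CMP r7, #5  (cmp 5,5)
BLT top: not taken
r3=22+20=42
halt.
Total executed instructions: 29.

29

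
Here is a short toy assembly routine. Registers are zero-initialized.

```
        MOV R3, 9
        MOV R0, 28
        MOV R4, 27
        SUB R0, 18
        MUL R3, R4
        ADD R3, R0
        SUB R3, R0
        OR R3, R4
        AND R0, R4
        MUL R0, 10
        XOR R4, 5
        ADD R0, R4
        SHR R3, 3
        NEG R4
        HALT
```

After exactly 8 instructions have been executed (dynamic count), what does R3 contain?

251

MOV R3, 9 → R3=9
MOV R0, 28 → R0=28
MOV R4, 27 → R4=27
SUB R0, 18 → R0=28-18=10
MUL R3, R4 → R3=9*27=243
ADD R3, R0 → R3=243+10=253
SUB R3, R0 → R3=253-10=243
OR R3, R4 → R3=243|27=251
After step 8: R3 = 251.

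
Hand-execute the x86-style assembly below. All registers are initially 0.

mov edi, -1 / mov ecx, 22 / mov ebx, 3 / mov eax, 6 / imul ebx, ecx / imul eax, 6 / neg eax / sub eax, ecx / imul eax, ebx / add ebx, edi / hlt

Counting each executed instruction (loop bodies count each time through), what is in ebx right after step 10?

after mov edi, -1: edi=-1
after mov ecx, 22: ecx=22
after mov ebx, 3: ebx=3
after mov eax, 6: eax=6
after imul ebx, ecx: ebx=3*22=66
after imul eax, 6: eax=6*6=36
after neg eax: eax=-(36)=-36
after sub eax, ecx: eax=(-36)-22=-58
after imul eax, ebx: eax=(-58)*66=-3828
after add ebx, edi: ebx=66+(-1)=65
After step 10: ebx = 65.

65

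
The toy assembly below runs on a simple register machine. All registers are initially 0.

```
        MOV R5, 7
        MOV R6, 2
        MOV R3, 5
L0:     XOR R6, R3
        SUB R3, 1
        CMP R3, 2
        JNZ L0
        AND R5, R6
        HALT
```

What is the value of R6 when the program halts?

0

R5=7
R6=2
R3=5
R6=2^5=7
R3=5-1=4
CMP R3, 2  (cmp 4,2)
JNZ L0: taken
R6=7^4=3
R3=4-1=3
CMP R3, 2  (cmp 3,2)
JNZ L0: taken
R6=3^3=0
R3=3-1=2
CMP R3, 2  (cmp 2,2)
JNZ L0: not taken
R5=7&0=0
halt.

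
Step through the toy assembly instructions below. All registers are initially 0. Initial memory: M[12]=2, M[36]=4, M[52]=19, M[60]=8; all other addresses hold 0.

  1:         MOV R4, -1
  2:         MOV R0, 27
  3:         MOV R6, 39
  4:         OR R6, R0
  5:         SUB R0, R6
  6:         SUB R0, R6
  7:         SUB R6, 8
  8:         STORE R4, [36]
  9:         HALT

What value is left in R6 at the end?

55

MOV R4, -1 → R4=-1
MOV R0, 27 → R0=27
MOV R6, 39 → R6=39
OR R6, R0 → R6=39|27=63
SUB R0, R6 → R0=27-63=-36
SUB R0, R6 → R0=(-36)-63=-99
SUB R6, 8 → R6=63-8=55
STORE R4, [36] → M[36]=-1
halt.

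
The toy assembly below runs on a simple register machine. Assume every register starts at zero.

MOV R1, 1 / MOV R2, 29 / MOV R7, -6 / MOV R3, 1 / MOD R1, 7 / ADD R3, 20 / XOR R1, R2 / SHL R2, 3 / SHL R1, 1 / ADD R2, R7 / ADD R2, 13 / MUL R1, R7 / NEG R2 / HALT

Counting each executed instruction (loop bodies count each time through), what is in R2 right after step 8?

232

after MOV R1, 1: R1=1
after MOV R2, 29: R2=29
after MOV R7, -6: R7=-6
after MOV R3, 1: R3=1
after MOD R1, 7: R1=1%7=1
after ADD R3, 20: R3=1+20=21
after XOR R1, R2: R1=1^29=28
after SHL R2, 3: R2=29<<3=232
After step 8: R2 = 232.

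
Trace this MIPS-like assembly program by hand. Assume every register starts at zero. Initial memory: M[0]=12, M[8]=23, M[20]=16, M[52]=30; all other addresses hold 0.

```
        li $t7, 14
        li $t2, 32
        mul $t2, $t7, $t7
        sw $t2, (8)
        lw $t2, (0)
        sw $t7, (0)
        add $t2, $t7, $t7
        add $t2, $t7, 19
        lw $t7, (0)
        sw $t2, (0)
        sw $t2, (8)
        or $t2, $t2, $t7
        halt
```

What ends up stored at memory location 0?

33

li $t7, 14 → $t7=14
li $t2, 32 → $t2=32
mul $t2, $t7, $t7 → $t2=14*14=196
sw $t2, (8) → M[8]=196
lw $t2, (0) → $t2=M[0]=12
sw $t7, (0) → M[0]=14
add $t2, $t7, $t7 → $t2=14+14=28
add $t2, $t7, 19 → $t2=14+19=33
lw $t7, (0) → $t7=M[0]=14
sw $t2, (0) → M[0]=33
sw $t2, (8) → M[8]=33
or $t2, $t2, $t7 → $t2=33|14=47
halt.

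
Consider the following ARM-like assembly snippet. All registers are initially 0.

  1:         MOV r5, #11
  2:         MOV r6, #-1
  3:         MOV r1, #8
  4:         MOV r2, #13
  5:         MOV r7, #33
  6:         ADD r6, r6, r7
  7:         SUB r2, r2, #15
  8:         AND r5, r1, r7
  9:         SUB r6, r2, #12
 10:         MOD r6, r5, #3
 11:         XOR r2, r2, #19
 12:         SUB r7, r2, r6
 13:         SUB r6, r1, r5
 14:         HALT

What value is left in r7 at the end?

MOV r5, #11 → r5=11
MOV r6, #-1 → r6=-1
MOV r1, #8 → r1=8
MOV r2, #13 → r2=13
MOV r7, #33 → r7=33
ADD r6, r6, r7 → r6=(-1)+33=32
SUB r2, r2, #15 → r2=13-15=-2
AND r5, r1, r7 → r5=8&33=0
SUB r6, r2, #12 → r6=(-2)-12=-14
MOD r6, r5, #3 → r6=0%3=0
XOR r2, r2, #19 → r2=(-2)^19=-19
SUB r7, r2, r6 → r7=(-19)-0=-19
SUB r6, r1, r5 → r6=8-0=8
halt.

-19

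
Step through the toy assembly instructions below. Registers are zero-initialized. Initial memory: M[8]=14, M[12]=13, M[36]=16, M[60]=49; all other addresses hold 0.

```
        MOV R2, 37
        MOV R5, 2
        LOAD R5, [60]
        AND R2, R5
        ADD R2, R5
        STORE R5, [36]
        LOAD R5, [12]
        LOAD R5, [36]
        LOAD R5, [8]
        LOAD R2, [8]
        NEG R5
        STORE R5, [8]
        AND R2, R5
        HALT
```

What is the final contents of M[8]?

-14

after MOV R2, 37: R2=37
after MOV R5, 2: R5=2
after LOAD R5, [60]: R5=M[60]=49
after AND R2, R5: R2=37&49=33
after ADD R2, R5: R2=33+49=82
STORE R5, [36] → M[36]=49
after LOAD R5, [12]: R5=M[12]=13
after LOAD R5, [36]: R5=M[36]=49
after LOAD R5, [8]: R5=M[8]=14
after LOAD R2, [8]: R2=M[8]=14
after NEG R5: R5=-(14)=-14
STORE R5, [8] → M[8]=-14
after AND R2, R5: R2=14&(-14)=2
halt.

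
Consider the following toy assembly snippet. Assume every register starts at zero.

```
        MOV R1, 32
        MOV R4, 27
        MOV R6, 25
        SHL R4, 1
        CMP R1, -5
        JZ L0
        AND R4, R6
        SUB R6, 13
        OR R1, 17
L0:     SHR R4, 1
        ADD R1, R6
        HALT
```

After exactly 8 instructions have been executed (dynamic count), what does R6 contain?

MOV R1, 32 → R1=32
MOV R4, 27 → R4=27
MOV R6, 25 → R6=25
SHL R4, 1 → R4=27<<1=54
CMP R1, -5  (cmp 32,-5)
JZ L0: not taken
AND R4, R6 → R4=54&25=16
SUB R6, 13 → R6=25-13=12
After step 8: R6 = 12.

12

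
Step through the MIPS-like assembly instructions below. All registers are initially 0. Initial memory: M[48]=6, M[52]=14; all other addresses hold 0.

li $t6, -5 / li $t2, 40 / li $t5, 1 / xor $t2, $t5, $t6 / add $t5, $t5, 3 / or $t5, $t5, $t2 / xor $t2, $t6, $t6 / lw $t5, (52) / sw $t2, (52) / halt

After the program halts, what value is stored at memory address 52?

li $t6, -5 → $t6=-5
li $t2, 40 → $t2=40
li $t5, 1 → $t5=1
xor $t2, $t5, $t6 → $t2=1^(-5)=-6
add $t5, $t5, 3 → $t5=1+3=4
or $t5, $t5, $t2 → $t5=4|(-6)=-2
xor $t2, $t6, $t6 → $t2=(-5)^(-5)=0
lw $t5, (52) → $t5=M[52]=14
sw $t2, (52) → M[52]=0
halt.

0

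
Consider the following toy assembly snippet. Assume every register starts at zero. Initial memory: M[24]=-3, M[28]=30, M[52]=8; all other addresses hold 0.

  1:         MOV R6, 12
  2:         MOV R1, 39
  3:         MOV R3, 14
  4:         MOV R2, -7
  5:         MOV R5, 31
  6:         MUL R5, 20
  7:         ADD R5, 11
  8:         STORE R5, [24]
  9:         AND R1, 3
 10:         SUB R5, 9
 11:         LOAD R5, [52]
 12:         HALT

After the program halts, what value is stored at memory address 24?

MOV R6, 12 → R6=12
MOV R1, 39 → R1=39
MOV R3, 14 → R3=14
MOV R2, -7 → R2=-7
MOV R5, 31 → R5=31
MUL R5, 20 → R5=31*20=620
ADD R5, 11 → R5=620+11=631
STORE R5, [24] → M[24]=631
AND R1, 3 → R1=39&3=3
SUB R5, 9 → R5=631-9=622
LOAD R5, [52] → R5=M[52]=8
halt.

631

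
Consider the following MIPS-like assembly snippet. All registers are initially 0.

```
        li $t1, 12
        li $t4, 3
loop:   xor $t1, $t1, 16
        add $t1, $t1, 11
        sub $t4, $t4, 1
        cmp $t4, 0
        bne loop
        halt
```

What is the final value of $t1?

after li $t1, 12: $t1=12
after li $t4, 3: $t4=3
after xor $t1, $t1, 16: $t1=12^16=28
after add $t1, $t1, 11: $t1=28+11=39
after sub $t4, $t4, 1: $t4=3-1=2
cmp $t4, 0  (cmp 2,0)
bne loop: taken
after xor $t1, $t1, 16: $t1=39^16=55
after add $t1, $t1, 11: $t1=55+11=66
after sub $t4, $t4, 1: $t4=2-1=1
cmp $t4, 0  (cmp 1,0)
bne loop: taken
after xor $t1, $t1, 16: $t1=66^16=82
after add $t1, $t1, 11: $t1=82+11=93
after sub $t4, $t4, 1: $t4=1-1=0
cmp $t4, 0  (cmp 0,0)
bne loop: not taken
halt.

93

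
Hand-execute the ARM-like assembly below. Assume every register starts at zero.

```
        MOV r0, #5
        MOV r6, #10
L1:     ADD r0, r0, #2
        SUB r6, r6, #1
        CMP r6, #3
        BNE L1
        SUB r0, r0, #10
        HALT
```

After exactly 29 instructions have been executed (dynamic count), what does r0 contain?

after MOV r0, #5: r0=5
after MOV r6, #10: r6=10
after ADD r0, r0, #2: r0=5+2=7
after SUB r6, r6, #1: r6=10-1=9
CMP r6, #3  (cmp 9,3)
BNE L1: taken
after ADD r0, r0, #2: r0=7+2=9
after SUB r6, r6, #1: r6=9-1=8
CMP r6, #3  (cmp 8,3)
BNE L1: taken
after ADD r0, r0, #2: r0=9+2=11
after SUB r6, r6, #1: r6=8-1=7
CMP r6, #3  (cmp 7,3)
BNE L1: taken
after ADD r0, r0, #2: r0=11+2=13
after SUB r6, r6, #1: r6=7-1=6
CMP r6, #3  (cmp 6,3)
BNE L1: taken
after ADD r0, r0, #2: r0=13+2=15
after SUB r6, r6, #1: r6=6-1=5
CMP r6, #3  (cmp 5,3)
BNE L1: taken
after ADD r0, r0, #2: r0=15+2=17
after SUB r6, r6, #1: r6=5-1=4
CMP r6, #3  (cmp 4,3)
BNE L1: taken
after ADD r0, r0, #2: r0=17+2=19
after SUB r6, r6, #1: r6=4-1=3
CMP r6, #3  (cmp 3,3)
After step 29: r0 = 19.

19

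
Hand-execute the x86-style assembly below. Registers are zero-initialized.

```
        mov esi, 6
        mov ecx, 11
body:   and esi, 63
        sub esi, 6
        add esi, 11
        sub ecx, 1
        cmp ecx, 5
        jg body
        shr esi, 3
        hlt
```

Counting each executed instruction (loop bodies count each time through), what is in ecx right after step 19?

mov esi, 6 → esi=6
mov ecx, 11 → ecx=11
and esi, 63 → esi=6&63=6
sub esi, 6 → esi=6-6=0
add esi, 11 → esi=0+11=11
sub ecx, 1 → ecx=11-1=10
cmp ecx, 5  (cmp 10,5)
jg body: taken
and esi, 63 → esi=11&63=11
sub esi, 6 → esi=11-6=5
add esi, 11 → esi=5+11=16
sub ecx, 1 → ecx=10-1=9
cmp ecx, 5  (cmp 9,5)
jg body: taken
and esi, 63 → esi=16&63=16
sub esi, 6 → esi=16-6=10
add esi, 11 → esi=10+11=21
sub ecx, 1 → ecx=9-1=8
cmp ecx, 5  (cmp 8,5)
After step 19: ecx = 8.

8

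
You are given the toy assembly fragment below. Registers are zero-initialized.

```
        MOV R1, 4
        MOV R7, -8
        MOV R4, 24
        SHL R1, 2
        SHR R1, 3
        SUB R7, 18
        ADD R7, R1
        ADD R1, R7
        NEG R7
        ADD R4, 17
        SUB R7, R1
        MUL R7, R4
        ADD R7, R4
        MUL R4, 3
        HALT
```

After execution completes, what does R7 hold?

1927

R1=4
R7=-8
R4=24
R1=4<<2=16
R1=16>>3=2
R7=(-8)-18=-26
R7=(-26)+2=-24
R1=2+(-24)=-22
R7=-(-24)=24
R4=24+17=41
R7=24-(-22)=46
R7=46*41=1886
R7=1886+41=1927
R4=41*3=123
halt.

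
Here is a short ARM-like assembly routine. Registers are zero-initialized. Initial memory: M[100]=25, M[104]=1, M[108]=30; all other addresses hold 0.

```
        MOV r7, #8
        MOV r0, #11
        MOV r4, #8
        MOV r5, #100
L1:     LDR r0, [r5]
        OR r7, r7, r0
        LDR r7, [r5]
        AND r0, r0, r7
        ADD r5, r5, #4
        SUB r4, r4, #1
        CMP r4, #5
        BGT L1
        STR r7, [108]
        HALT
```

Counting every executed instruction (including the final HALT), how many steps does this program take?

30

r7=8
r0=11
r4=8
r5=100
r0=M[100]=25
r7=8|25=25
r7=M[100]=25
r0=25&25=25
r5=100+4=104
r4=8-1=7
CMP r4, #5  (cmp 7,5)
BGT L1: taken
r0=M[104]=1
r7=25|1=25
r7=M[104]=1
r0=1&1=1
r5=104+4=108
r4=7-1=6
CMP r4, #5  (cmp 6,5)
BGT L1: taken
r0=M[108]=30
r7=1|30=31
r7=M[108]=30
r0=30&30=30
r5=108+4=112
r4=6-1=5
CMP r4, #5  (cmp 5,5)
BGT L1: not taken
STR r7, [108] → M[108]=30
halt.
Total executed instructions: 30.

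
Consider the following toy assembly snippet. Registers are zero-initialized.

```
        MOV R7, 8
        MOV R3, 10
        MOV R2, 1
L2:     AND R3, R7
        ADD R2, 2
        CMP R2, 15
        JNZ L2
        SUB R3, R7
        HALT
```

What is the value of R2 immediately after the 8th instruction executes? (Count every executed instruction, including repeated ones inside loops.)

MOV R7, 8 → R7=8
MOV R3, 10 → R3=10
MOV R2, 1 → R2=1
AND R3, R7 → R3=10&8=8
ADD R2, 2 → R2=1+2=3
CMP R2, 15  (cmp 3,15)
JNZ L2: taken
AND R3, R7 → R3=8&8=8
After step 8: R2 = 3.

3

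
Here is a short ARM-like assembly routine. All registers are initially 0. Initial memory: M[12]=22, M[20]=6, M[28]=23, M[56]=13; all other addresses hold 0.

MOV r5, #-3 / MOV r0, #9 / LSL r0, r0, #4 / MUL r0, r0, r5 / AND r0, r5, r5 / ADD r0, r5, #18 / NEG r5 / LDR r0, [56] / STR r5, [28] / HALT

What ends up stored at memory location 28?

3

after MOV r5, #-3: r5=-3
after MOV r0, #9: r0=9
after LSL r0, r0, #4: r0=9<<4=144
after MUL r0, r0, r5: r0=144*(-3)=-432
after AND r0, r5, r5: r0=(-3)&(-3)=-3
after ADD r0, r5, #18: r0=(-3)+18=15
after NEG r5: r5=-(-3)=3
after LDR r0, [56]: r0=M[56]=13
STR r5, [28] → M[28]=3
halt.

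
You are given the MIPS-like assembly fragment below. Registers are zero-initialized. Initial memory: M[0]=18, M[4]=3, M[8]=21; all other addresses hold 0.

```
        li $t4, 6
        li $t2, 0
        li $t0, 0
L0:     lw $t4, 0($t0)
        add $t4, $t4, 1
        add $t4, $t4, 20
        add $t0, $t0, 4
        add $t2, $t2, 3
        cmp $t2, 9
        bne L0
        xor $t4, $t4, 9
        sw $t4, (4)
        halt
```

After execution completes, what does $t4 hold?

$t4=6
$t2=0
$t0=0
$t4=M[0]=18
$t4=18+1=19
$t4=19+20=39
$t0=0+4=4
$t2=0+3=3
cmp $t2, 9  (cmp 3,9)
bne L0: taken
$t4=M[4]=3
$t4=3+1=4
$t4=4+20=24
$t0=4+4=8
$t2=3+3=6
cmp $t2, 9  (cmp 6,9)
bne L0: taken
$t4=M[8]=21
$t4=21+1=22
$t4=22+20=42
$t0=8+4=12
$t2=6+3=9
cmp $t2, 9  (cmp 9,9)
bne L0: not taken
$t4=42^9=35
sw $t4, (4) → M[4]=35
halt.

35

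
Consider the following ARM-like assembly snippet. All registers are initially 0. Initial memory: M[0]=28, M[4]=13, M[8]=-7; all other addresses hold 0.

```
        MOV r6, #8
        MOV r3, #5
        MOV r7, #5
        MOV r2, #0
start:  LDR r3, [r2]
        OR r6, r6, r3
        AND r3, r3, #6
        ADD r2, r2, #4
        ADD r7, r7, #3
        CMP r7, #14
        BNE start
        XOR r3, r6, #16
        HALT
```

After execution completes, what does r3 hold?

MOV r6, #8 → r6=8
MOV r3, #5 → r3=5
MOV r7, #5 → r7=5
MOV r2, #0 → r2=0
LDR r3, [r2] → r3=M[0]=28
OR r6, r6, r3 → r6=8|28=28
AND r3, r3, #6 → r3=28&6=4
ADD r2, r2, #4 → r2=0+4=4
ADD r7, r7, #3 → r7=5+3=8
CMP r7, #14  (cmp 8,14)
BNE start: taken
LDR r3, [r2] → r3=M[4]=13
OR r6, r6, r3 → r6=28|13=29
AND r3, r3, #6 → r3=13&6=4
ADD r2, r2, #4 → r2=4+4=8
ADD r7, r7, #3 → r7=8+3=11
CMP r7, #14  (cmp 11,14)
BNE start: taken
LDR r3, [r2] → r3=M[8]=-7
OR r6, r6, r3 → r6=29|(-7)=-3
AND r3, r3, #6 → r3=(-7)&6=0
ADD r2, r2, #4 → r2=8+4=12
ADD r7, r7, #3 → r7=11+3=14
CMP r7, #14  (cmp 14,14)
BNE start: not taken
XOR r3, r6, #16 → r3=(-3)^16=-19
halt.

-19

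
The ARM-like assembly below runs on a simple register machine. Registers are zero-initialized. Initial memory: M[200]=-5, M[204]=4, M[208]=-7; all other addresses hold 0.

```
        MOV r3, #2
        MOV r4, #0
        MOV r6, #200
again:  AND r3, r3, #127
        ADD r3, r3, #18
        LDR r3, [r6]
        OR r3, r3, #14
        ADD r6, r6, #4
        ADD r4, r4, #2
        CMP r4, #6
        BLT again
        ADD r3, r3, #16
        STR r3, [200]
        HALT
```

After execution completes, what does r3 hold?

15

after MOV r3, #2: r3=2
after MOV r4, #0: r4=0
after MOV r6, #200: r6=200
after AND r3, r3, #127: r3=2&127=2
after ADD r3, r3, #18: r3=2+18=20
after LDR r3, [r6]: r3=M[200]=-5
after OR r3, r3, #14: r3=(-5)|14=-1
after ADD r6, r6, #4: r6=200+4=204
after ADD r4, r4, #2: r4=0+2=2
CMP r4, #6  (cmp 2,6)
BLT again: taken
after AND r3, r3, #127: r3=(-1)&127=127
after ADD r3, r3, #18: r3=127+18=145
after LDR r3, [r6]: r3=M[204]=4
after OR r3, r3, #14: r3=4|14=14
after ADD r6, r6, #4: r6=204+4=208
after ADD r4, r4, #2: r4=2+2=4
CMP r4, #6  (cmp 4,6)
BLT again: taken
after AND r3, r3, #127: r3=14&127=14
after ADD r3, r3, #18: r3=14+18=32
after LDR r3, [r6]: r3=M[208]=-7
after OR r3, r3, #14: r3=(-7)|14=-1
after ADD r6, r6, #4: r6=208+4=212
after ADD r4, r4, #2: r4=4+2=6
CMP r4, #6  (cmp 6,6)
BLT again: not taken
after ADD r3, r3, #16: r3=(-1)+16=15
STR r3, [200] → M[200]=15
halt.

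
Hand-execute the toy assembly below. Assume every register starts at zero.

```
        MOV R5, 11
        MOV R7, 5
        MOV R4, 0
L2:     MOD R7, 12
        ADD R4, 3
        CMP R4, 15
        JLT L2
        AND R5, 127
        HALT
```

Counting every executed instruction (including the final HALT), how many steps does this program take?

MOV R5, 11 → R5=11
MOV R7, 5 → R7=5
MOV R4, 0 → R4=0
MOD R7, 12 → R7=5%12=5
ADD R4, 3 → R4=0+3=3
CMP R4, 15  (cmp 3,15)
JLT L2: taken
MOD R7, 12 → R7=5%12=5
ADD R4, 3 → R4=3+3=6
CMP R4, 15  (cmp 6,15)
JLT L2: taken
MOD R7, 12 → R7=5%12=5
ADD R4, 3 → R4=6+3=9
CMP R4, 15  (cmp 9,15)
JLT L2: taken
MOD R7, 12 → R7=5%12=5
ADD R4, 3 → R4=9+3=12
CMP R4, 15  (cmp 12,15)
JLT L2: taken
MOD R7, 12 → R7=5%12=5
ADD R4, 3 → R4=12+3=15
CMP R4, 15  (cmp 15,15)
JLT L2: not taken
AND R5, 127 → R5=11&127=11
halt.
Total executed instructions: 25.

25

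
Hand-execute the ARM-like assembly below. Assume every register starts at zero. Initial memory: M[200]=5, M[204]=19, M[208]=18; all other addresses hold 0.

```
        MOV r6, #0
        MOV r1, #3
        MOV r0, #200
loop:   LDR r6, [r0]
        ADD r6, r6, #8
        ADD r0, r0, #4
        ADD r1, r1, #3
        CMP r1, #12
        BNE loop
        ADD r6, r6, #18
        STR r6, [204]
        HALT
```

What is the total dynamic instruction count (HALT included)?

MOV r6, #0 → r6=0
MOV r1, #3 → r1=3
MOV r0, #200 → r0=200
LDR r6, [r0] → r6=M[200]=5
ADD r6, r6, #8 → r6=5+8=13
ADD r0, r0, #4 → r0=200+4=204
ADD r1, r1, #3 → r1=3+3=6
CMP r1, #12  (cmp 6,12)
BNE loop: taken
LDR r6, [r0] → r6=M[204]=19
ADD r6, r6, #8 → r6=19+8=27
ADD r0, r0, #4 → r0=204+4=208
ADD r1, r1, #3 → r1=6+3=9
CMP r1, #12  (cmp 9,12)
BNE loop: taken
LDR r6, [r0] → r6=M[208]=18
ADD r6, r6, #8 → r6=18+8=26
ADD r0, r0, #4 → r0=208+4=212
ADD r1, r1, #3 → r1=9+3=12
CMP r1, #12  (cmp 12,12)
BNE loop: not taken
ADD r6, r6, #18 → r6=26+18=44
STR r6, [204] → M[204]=44
halt.
Total executed instructions: 24.

24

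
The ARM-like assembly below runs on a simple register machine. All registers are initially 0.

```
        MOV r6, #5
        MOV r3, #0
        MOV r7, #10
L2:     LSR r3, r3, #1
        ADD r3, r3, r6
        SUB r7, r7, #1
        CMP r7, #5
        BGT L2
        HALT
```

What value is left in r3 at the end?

r6=5
r3=0
r7=10
r3=0>>1=0
r3=0+5=5
r7=10-1=9
CMP r7, #5  (cmp 9,5)
BGT L2: taken
r3=5>>1=2
r3=2+5=7
r7=9-1=8
CMP r7, #5  (cmp 8,5)
BGT L2: taken
r3=7>>1=3
r3=3+5=8
r7=8-1=7
CMP r7, #5  (cmp 7,5)
BGT L2: taken
r3=8>>1=4
r3=4+5=9
r7=7-1=6
CMP r7, #5  (cmp 6,5)
BGT L2: taken
r3=9>>1=4
r3=4+5=9
r7=6-1=5
CMP r7, #5  (cmp 5,5)
BGT L2: not taken
halt.

9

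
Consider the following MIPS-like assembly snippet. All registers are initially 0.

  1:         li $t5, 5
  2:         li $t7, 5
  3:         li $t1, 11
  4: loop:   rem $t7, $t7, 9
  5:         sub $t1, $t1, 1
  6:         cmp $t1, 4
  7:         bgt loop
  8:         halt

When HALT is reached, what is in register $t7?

$t5=5
$t7=5
$t1=11
$t7=5%9=5
$t1=11-1=10
cmp $t1, 4  (cmp 10,4)
bgt loop: taken
$t7=5%9=5
$t1=10-1=9
cmp $t1, 4  (cmp 9,4)
bgt loop: taken
$t7=5%9=5
$t1=9-1=8
cmp $t1, 4  (cmp 8,4)
bgt loop: taken
$t7=5%9=5
$t1=8-1=7
cmp $t1, 4  (cmp 7,4)
bgt loop: taken
$t7=5%9=5
$t1=7-1=6
cmp $t1, 4  (cmp 6,4)
bgt loop: taken
$t7=5%9=5
$t1=6-1=5
cmp $t1, 4  (cmp 5,4)
bgt loop: taken
$t7=5%9=5
$t1=5-1=4
cmp $t1, 4  (cmp 4,4)
bgt loop: not taken
halt.

5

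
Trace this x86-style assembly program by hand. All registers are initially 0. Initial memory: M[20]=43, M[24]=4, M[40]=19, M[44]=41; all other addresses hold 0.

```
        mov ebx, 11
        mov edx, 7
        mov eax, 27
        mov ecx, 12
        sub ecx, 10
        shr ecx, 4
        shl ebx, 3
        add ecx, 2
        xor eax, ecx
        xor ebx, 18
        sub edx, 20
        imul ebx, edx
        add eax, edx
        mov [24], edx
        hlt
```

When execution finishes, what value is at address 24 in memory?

-13

after mov ebx, 11: ebx=11
after mov edx, 7: edx=7
after mov eax, 27: eax=27
after mov ecx, 12: ecx=12
after sub ecx, 10: ecx=12-10=2
after shr ecx, 4: ecx=2>>4=0
after shl ebx, 3: ebx=11<<3=88
after add ecx, 2: ecx=0+2=2
after xor eax, ecx: eax=27^2=25
after xor ebx, 18: ebx=88^18=74
after sub edx, 20: edx=7-20=-13
after imul ebx, edx: ebx=74*(-13)=-962
after add eax, edx: eax=25+(-13)=12
mov [24], edx → M[24]=-13
halt.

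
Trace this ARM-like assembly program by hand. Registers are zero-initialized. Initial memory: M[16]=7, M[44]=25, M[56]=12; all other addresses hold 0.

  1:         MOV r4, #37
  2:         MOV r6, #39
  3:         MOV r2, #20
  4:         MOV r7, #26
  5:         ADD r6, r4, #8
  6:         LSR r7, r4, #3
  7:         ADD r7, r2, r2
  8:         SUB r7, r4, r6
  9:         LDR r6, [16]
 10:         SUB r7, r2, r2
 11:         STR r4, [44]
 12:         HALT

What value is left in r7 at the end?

0

r4=37
r6=39
r2=20
r7=26
r6=37+8=45
r7=37>>3=4
r7=20+20=40
r7=37-45=-8
r6=M[16]=7
r7=20-20=0
STR r4, [44] → M[44]=37
halt.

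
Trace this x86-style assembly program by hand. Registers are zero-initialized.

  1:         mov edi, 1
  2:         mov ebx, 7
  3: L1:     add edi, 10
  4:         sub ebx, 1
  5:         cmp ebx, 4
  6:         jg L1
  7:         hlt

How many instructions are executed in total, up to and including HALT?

edi=1
ebx=7
edi=1+10=11
ebx=7-1=6
cmp ebx, 4  (cmp 6,4)
jg L1: taken
edi=11+10=21
ebx=6-1=5
cmp ebx, 4  (cmp 5,4)
jg L1: taken
edi=21+10=31
ebx=5-1=4
cmp ebx, 4  (cmp 4,4)
jg L1: not taken
halt.
Total executed instructions: 15.

15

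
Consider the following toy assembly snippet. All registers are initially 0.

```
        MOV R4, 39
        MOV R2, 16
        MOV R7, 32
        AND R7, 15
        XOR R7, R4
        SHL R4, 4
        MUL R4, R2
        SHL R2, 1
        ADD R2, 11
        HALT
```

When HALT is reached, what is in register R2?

after MOV R4, 39: R4=39
after MOV R2, 16: R2=16
after MOV R7, 32: R7=32
after AND R7, 15: R7=32&15=0
after XOR R7, R4: R7=0^39=39
after SHL R4, 4: R4=39<<4=624
after MUL R4, R2: R4=624*16=9984
after SHL R2, 1: R2=16<<1=32
after ADD R2, 11: R2=32+11=43
halt.

43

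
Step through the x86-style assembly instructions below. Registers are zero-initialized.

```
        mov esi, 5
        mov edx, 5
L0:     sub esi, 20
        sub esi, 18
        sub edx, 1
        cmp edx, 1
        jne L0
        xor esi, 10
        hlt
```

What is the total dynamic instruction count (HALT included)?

after mov esi, 5: esi=5
after mov edx, 5: edx=5
after sub esi, 20: esi=5-20=-15
after sub esi, 18: esi=(-15)-18=-33
after sub edx, 1: edx=5-1=4
cmp edx, 1  (cmp 4,1)
jne L0: taken
after sub esi, 20: esi=(-33)-20=-53
after sub esi, 18: esi=(-53)-18=-71
after sub edx, 1: edx=4-1=3
cmp edx, 1  (cmp 3,1)
jne L0: taken
after sub esi, 20: esi=(-71)-20=-91
after sub esi, 18: esi=(-91)-18=-109
after sub edx, 1: edx=3-1=2
cmp edx, 1  (cmp 2,1)
jne L0: taken
after sub esi, 20: esi=(-109)-20=-129
after sub esi, 18: esi=(-129)-18=-147
after sub edx, 1: edx=2-1=1
cmp edx, 1  (cmp 1,1)
jne L0: not taken
after xor esi, 10: esi=(-147)^10=-153
halt.
Total executed instructions: 24.

24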